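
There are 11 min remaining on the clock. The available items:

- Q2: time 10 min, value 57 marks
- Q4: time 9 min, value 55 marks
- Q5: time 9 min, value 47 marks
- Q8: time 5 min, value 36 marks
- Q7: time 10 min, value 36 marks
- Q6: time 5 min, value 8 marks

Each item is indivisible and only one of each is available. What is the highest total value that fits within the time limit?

57 marks

Check high-value combinations within 11 min:
- Q2: time 10, value 57
- Q4: time 9, value 55
- Q5: time 9, value 47
Best: 57 marks.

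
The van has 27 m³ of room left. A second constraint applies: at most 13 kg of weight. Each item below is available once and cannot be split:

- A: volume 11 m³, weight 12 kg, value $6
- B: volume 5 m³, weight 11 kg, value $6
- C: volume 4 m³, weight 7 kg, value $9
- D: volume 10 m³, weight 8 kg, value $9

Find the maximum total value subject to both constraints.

$9

Feasible sets respecting both limits:
- C: volume 4, weight 7, value 9
- D: volume 10, weight 8, value 9
- A: volume 11, weight 12, value 6
Best: $9.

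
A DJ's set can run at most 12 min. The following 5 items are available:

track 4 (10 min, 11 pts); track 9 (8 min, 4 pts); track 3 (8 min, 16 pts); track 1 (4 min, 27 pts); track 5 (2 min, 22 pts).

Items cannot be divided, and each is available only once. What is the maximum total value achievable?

This is a 0/1 knapsack; check combinations near the capacity.
- track 1+track 5: duration 4+2=6, value 27+22=49
- track 3+track 1: duration 8+4=12, value 16+27=43
- track 3+track 5: duration 8+2=10, value 16+22=38
Best: 49 pts.

49 pts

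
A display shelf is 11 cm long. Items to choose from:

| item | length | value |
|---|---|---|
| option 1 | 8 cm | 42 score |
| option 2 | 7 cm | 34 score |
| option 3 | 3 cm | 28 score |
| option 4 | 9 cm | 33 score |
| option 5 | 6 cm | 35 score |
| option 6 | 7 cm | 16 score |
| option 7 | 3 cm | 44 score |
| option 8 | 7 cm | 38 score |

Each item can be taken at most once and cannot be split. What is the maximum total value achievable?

Check high-value combinations within 11 cm:
- option 1+option 7: length 8+3=11, value 42+44=86
- option 7+option 8: length 3+7=10, value 44+38=82
- option 5+option 7: length 6+3=9, value 35+44=79
Best: 86 score.

86 score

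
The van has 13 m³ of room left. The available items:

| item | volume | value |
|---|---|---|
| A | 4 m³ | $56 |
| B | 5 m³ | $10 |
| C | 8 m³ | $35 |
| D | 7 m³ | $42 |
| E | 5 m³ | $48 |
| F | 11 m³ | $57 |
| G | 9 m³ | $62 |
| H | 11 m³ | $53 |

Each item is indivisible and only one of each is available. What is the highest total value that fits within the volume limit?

$118

This is a 0/1 knapsack; check combinations near the capacity.
- A+G: volume 4+9=13, value 56+62=118
- A+E: volume 4+5=9, value 56+48=104
- A+D: volume 4+7=11, value 56+42=98
Best: $118.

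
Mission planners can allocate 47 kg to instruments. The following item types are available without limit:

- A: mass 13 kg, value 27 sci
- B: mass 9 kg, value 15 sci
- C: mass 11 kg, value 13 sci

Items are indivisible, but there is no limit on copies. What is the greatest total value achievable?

84 sci

Best value-per-unit is A at 27/13; filling with it alone gives 3×27 = 81.
Optimal mix: 2×A + 2×B → mass 44, value 84.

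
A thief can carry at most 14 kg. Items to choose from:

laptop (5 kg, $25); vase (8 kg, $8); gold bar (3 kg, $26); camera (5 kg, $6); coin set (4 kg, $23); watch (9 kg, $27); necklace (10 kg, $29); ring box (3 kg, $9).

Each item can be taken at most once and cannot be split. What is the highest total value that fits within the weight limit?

$74

Check high-value combinations within 14 kg:
- laptop+gold bar+coin set: weight 5+3+4=12, value 25+26+23=74
- laptop+gold bar+ring box: weight 5+3+3=11, value 25+26+9=60
- gold bar+coin set+ring box: weight 3+4+3=10, value 26+23+9=58
- laptop+coin set+ring box: weight 5+4+3=12, value 25+23+9=57
Best: $74.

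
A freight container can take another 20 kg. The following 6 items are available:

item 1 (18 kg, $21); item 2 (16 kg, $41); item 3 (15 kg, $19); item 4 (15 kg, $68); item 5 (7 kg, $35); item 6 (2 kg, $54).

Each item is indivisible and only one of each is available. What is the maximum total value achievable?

$122

Check high-value combinations within 20 kg:
- item 4+item 6: weight 15+2=17, value 68+54=122
- item 2+item 6: weight 16+2=18, value 41+54=95
- item 5+item 6: weight 7+2=9, value 35+54=89
- item 1+item 6: weight 18+2=20, value 21+54=75
- item 3+item 6: weight 15+2=17, value 19+54=73
Best: $122.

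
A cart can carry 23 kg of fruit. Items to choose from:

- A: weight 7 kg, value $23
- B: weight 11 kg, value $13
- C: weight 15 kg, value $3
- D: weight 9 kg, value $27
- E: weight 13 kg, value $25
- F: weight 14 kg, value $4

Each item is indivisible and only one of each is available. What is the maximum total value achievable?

$52

Check high-value combinations within 23 kg:
- D+E: weight 9+13=22, value 27+25=52
- A+D: weight 7+9=16, value 23+27=50
- A+E: weight 7+13=20, value 23+25=48
Best: $52.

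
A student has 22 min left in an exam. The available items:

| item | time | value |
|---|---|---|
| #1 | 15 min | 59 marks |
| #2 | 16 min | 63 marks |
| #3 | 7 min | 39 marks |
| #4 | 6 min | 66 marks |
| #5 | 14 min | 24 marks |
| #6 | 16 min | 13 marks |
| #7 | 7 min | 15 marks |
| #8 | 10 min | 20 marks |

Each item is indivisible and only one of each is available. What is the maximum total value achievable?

129 marks

This is a 0/1 knapsack; check combinations near the capacity.
- #2+#4: time 16+6=22, value 63+66=129
- #1+#4: time 15+6=21, value 59+66=125
- #3+#4+#7: time 7+6+7=20, value 39+66+15=120
- #3+#4: time 7+6=13, value 39+66=105
- #1+#3: time 15+7=22, value 59+39=98
Best: 129 marks.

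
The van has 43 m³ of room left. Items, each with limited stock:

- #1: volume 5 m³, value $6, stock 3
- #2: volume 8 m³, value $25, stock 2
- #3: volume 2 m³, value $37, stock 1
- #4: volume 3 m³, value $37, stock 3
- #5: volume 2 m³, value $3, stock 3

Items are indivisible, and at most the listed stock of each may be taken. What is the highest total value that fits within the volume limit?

Best selections within volume 43 and stock limits:
- 2×#1 + 2×#2 + 1×#3 + 3×#4 + 3×#5: volume 43, value 219
- 2×#1 + 2×#2 + 1×#3 + 3×#4 + 2×#5: volume 41, value 216
- 3×#1 + 2×#2 + 1×#3 + 3×#4: volume 42, value 216
Best: $219.

$219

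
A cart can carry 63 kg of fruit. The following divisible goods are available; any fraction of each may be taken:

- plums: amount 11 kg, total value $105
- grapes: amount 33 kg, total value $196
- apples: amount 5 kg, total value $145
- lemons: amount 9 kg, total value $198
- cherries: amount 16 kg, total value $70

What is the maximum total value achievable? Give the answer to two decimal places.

Take in order of value per unit:
- apples (145/5 per unit): all 5 → value 145, running total 145.00
- lemons (198/9 per unit): all 9 → value 198, running total 343.00
- plums (105/11 per unit): all 11 → value 105, running total 448.00
- grapes (196/33 per unit): all 33 → value 196, running total 644.00
- cherries (70/16 per unit): 5 of 16 → value 5×70/16 = 21.8750, running total 665.88
Total 665.88.

665.88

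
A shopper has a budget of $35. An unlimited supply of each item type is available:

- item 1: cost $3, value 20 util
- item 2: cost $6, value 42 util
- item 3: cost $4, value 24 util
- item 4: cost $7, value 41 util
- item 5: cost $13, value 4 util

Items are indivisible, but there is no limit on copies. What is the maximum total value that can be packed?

Best value-per-unit is item 2 at 42/6; filling with it alone gives 5×42 = 210.
Optimal mix: 1×item 1 + 4×item 2 + 2×item 3 → cost 35, value 236.

236 util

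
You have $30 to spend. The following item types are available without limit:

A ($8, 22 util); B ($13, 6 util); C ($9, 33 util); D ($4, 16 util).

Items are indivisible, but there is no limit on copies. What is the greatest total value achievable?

Best value-per-unit is D at 16/4; filling with it alone gives 7×16 = 112.
Optimal mix: 2×C + 3×D → cost 30, value 114.

114 util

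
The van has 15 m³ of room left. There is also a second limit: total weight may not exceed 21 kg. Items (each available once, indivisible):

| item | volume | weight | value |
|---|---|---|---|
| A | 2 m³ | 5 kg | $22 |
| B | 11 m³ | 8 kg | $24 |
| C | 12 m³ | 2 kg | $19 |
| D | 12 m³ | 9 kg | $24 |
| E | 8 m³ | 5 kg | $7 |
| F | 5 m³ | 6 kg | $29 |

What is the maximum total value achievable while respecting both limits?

$58

Feasible sets respecting both limits:
- A+E+F: volume 15, weight 16, value 58
- A+F: volume 7, weight 11, value 51
- A+B: volume 13, weight 13, value 46
Best: $58.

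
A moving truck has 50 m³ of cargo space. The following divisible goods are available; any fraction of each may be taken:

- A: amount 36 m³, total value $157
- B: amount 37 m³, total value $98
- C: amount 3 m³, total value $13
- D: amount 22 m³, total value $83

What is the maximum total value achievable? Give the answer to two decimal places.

211.50

Take in order of value per unit:
- A (157/36 per unit): all 36 → value 157, running total 157.00
- C (13/3 per unit): all 3 → value 13, running total 170.00
- D (83/22 per unit): 11 of 22 → value 11×83/22 = 41.5000, running total 211.50
Total 211.50.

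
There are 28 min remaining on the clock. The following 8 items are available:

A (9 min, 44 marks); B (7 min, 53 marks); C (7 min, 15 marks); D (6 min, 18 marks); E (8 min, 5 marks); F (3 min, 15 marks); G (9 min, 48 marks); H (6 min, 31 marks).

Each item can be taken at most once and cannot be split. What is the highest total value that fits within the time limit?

Check high-value combinations within 28 min:
- A+B+F+G: time 9+7+3+9=28, value 44+53+15+48=160
- B+D+G+H: time 7+6+9+6=28, value 53+18+48+31=150
- B+F+G+H: time 7+3+9+6=25, value 53+15+48+31=147
- A+B+D+H: time 9+7+6+6=28, value 44+53+18+31=146
- A+B+G: time 9+7+9=25, value 44+53+48=145
Best: 160 marks.

160 marks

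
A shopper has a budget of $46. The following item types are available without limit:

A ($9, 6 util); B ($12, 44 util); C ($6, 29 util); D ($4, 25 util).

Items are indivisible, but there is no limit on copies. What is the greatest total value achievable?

279 util

Best value-per-unit is D at 25/4; filling with it alone gives 11×25 = 275.
Optimal mix: 1×C + 10×D → cost 46, value 279.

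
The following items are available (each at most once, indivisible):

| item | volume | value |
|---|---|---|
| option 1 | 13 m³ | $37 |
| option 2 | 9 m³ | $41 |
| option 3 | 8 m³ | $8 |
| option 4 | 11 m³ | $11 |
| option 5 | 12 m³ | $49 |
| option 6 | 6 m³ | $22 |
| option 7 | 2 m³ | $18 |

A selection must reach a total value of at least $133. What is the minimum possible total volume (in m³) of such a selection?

Subsets with value ≥ 133, sorted by total volume:
- option 1+option 2+option 5+option 7: volume 36, value 145
- option 2+option 3+option 5+option 6+option 7: volume 37, value 138
- option 1+option 2+option 5+option 6: volume 40, value 149
- option 2+option 4+option 5+option 6+option 7: volume 40, value 141
Minimum volume: 36 m³.

36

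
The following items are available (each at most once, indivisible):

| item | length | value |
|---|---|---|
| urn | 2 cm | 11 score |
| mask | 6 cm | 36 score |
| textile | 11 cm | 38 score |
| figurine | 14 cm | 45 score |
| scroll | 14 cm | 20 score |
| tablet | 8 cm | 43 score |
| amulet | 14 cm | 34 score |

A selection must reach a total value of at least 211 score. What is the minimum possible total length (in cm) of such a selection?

Subsets with value ≥ 211, sorted by total length:
- mask+textile+figurine+scroll+tablet+amulet: length 67, value 216
- urn+mask+textile+figurine+scroll+tablet+amulet: length 69, value 227
Minimum length: 67 cm.

67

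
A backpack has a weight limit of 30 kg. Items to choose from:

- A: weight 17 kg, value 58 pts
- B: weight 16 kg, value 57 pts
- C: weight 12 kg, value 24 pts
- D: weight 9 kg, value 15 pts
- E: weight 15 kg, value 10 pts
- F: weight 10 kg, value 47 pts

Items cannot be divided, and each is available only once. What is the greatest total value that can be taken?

105 pts

This is a 0/1 knapsack; check combinations near the capacity.
- A+F: weight 17+10=27, value 58+47=105
- B+F: weight 16+10=26, value 57+47=104
- A+C: weight 17+12=29, value 58+24=82
- B+C: weight 16+12=28, value 57+24=81
Best: 105 pts.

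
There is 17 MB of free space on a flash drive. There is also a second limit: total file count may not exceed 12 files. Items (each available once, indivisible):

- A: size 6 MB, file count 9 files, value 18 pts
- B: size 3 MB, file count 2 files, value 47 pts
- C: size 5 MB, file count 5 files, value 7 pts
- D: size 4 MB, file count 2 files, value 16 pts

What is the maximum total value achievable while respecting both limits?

70 pts

Feasible sets respecting both limits:
- B+C+D: size 12, file count 9, value 70
- A+B: size 9, file count 11, value 65
- B+D: size 7, file count 4, value 63
- B+C: size 8, file count 7, value 54
Best: 70 pts.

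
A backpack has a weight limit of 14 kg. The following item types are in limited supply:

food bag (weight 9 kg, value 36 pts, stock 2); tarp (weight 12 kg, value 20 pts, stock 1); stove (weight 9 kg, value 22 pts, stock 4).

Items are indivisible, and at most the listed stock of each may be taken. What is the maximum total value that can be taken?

36 pts

Best selections within weight 14 and stock limits:
- 1×food bag: weight 9, value 36
- 1×stove: weight 9, value 22
- 1×tarp: weight 12, value 20
Best: 36 pts.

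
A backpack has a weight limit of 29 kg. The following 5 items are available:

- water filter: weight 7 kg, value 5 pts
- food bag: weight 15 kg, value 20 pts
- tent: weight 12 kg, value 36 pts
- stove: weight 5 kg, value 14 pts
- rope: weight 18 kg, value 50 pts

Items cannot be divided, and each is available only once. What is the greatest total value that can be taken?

This is a 0/1 knapsack; check combinations near the capacity.
- stove+rope: weight 5+18=23, value 14+50=64
- food bag+tent: weight 15+12=27, value 20+36=56
- water filter+tent+stove: weight 7+12+5=24, value 5+36+14=55
- water filter+rope: weight 7+18=25, value 5+50=55
- tent+stove: weight 12+5=17, value 36+14=50
Best: 64 pts.

64 pts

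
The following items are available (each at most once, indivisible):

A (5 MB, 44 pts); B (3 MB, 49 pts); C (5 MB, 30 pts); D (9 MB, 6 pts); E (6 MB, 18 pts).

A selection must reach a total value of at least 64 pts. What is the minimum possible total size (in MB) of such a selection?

Subsets with value ≥ 64, sorted by total size:
- A+B: size 8, value 93
- B+C: size 8, value 79
Minimum size: 8 MB.

8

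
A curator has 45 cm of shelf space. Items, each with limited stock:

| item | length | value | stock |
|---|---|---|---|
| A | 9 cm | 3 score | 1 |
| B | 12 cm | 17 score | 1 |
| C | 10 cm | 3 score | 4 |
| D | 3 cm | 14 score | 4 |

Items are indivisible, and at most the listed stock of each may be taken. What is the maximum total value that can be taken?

Top feasible selections:
- 1×A + 1×B + 1×C + 4×D: length 43, value 79
- 1×B + 2×C + 4×D: length 44, value 79
- 1×A + 1×B + 4×D: length 33, value 76
Best: 79 score.

79 score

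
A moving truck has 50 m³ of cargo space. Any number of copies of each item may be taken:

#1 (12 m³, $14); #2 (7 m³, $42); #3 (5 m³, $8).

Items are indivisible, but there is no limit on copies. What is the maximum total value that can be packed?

Best value-per-unit is #2 at 42/7, and filling with it alone uses volume 7×7=49. No mix of the others beats 7×42 = 294.

$294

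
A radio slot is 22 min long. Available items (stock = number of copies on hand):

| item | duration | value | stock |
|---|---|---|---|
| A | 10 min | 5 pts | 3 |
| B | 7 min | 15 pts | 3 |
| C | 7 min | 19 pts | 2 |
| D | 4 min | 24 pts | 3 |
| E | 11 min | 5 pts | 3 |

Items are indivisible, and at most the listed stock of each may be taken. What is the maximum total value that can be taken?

91 pts

Top feasible selections:
- 1×C + 3×D: duration 19, value 91
- 1×B + 3×D: duration 19, value 87
- 2×C + 2×D: duration 22, value 86
Best: 91 pts.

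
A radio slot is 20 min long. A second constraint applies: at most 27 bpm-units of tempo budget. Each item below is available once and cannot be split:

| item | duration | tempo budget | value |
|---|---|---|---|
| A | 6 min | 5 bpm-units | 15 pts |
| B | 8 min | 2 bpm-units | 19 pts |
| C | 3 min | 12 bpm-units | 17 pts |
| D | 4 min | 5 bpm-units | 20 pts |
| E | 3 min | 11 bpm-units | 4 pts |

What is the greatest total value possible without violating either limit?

Feasible sets respecting both limits:
- B+C+D: duration 15, tempo budget 19, value 56
- A+B+D: duration 18, tempo budget 12, value 54
- A+C+D: duration 13, tempo budget 22, value 52
- A+B+C: duration 17, tempo budget 19, value 51
Best: 56 pts.

56 pts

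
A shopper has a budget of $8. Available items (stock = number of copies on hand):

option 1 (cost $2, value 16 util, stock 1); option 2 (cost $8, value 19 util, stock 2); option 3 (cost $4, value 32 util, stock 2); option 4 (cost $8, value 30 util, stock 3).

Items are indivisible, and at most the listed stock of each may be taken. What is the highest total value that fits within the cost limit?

Top feasible selections:
- 2×option 3: cost 8, value 64
- 1×option 1 + 1×option 3: cost 6, value 48
- 1×option 3: cost 4, value 32
Best: 64 util.

64 util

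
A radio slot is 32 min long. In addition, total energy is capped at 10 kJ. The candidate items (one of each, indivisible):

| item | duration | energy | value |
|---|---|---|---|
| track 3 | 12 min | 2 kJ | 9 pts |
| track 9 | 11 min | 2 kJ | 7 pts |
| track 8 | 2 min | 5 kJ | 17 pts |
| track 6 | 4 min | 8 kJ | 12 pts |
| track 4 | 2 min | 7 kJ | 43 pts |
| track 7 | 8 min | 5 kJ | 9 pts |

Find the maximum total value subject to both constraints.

52 pts

Feasible sets respecting both limits:
- track 3+track 4: duration 14, energy 9, value 52
- track 9+track 4: duration 13, energy 9, value 50
- track 4: duration 2, energy 7, value 43
Best: 52 pts.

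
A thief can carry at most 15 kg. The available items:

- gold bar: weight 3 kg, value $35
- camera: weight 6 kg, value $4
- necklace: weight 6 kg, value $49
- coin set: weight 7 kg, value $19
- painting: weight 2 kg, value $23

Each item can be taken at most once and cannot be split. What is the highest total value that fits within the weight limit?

Check high-value combinations within 15 kg:
- gold bar+necklace+painting: weight 3+6+2=11, value 35+49+23=107
- necklace+coin set+painting: weight 6+7+2=15, value 49+19+23=91
- gold bar+camera+necklace: weight 3+6+6=15, value 35+4+49=88
- gold bar+necklace: weight 3+6=9, value 35+49=84
- gold bar+coin set+painting: weight 3+7+2=12, value 35+19+23=77
Best: $107.

$107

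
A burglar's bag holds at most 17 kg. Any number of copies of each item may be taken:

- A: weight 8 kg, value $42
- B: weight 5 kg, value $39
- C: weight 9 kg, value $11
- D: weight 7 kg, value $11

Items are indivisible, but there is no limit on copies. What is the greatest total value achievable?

$117

Best value-per-unit is B at 39/5, and filling with it alone uses weight 3×5=15. No mix of the others beats 3×39 = 117.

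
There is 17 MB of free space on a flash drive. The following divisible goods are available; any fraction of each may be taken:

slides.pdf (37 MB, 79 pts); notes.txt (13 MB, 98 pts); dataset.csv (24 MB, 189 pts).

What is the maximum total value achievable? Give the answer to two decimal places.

133.88

Take in order of value per unit:
- dataset.csv (189/24 per unit): 17 of 24 → value 17×189/24 = 133.8750, running total 133.88
Total 133.88.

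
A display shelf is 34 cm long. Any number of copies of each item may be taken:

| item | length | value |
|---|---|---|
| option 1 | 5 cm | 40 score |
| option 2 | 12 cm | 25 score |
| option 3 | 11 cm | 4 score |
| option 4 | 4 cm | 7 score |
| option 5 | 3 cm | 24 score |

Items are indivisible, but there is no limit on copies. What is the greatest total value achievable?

Best value-per-unit is option 1 at 40/5; filling with it alone gives 6×40 = 240.
Optimal mix: 5×option 1 + 3×option 5 → length 34, value 272.

272 score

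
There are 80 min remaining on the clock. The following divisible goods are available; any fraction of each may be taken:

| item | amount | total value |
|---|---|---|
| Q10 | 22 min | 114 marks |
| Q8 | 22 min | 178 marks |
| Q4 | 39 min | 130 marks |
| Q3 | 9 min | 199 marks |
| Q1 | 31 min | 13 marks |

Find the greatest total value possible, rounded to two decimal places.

Take in order of value per unit:
- Q3 (199/9 per unit): all 9 → value 199, running total 199.00
- Q8 (178/22 per unit): all 22 → value 178, running total 377.00
- Q10 (114/22 per unit): all 22 → value 114, running total 491.00
- Q4 (130/39 per unit): 27 of 39 → value 27×130/39 = 90.0000, running total 581.00
Total 581.00.

581.00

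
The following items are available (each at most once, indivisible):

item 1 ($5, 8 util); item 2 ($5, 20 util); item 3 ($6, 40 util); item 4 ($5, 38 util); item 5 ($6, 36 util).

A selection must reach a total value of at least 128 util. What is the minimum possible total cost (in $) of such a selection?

Subsets with value ≥ 128, sorted by total cost:
- item 2+item 3+item 4+item 5: cost 22, value 134
- item 1+item 2+item 3+item 4+item 5: cost 27, value 142
Minimum cost: 22 $.

22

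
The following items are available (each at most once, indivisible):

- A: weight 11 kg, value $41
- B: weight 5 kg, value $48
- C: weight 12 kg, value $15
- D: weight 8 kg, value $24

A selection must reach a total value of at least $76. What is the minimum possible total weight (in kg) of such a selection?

Subsets with value ≥ 76, sorted by total weight:
- A+B: weight 16, value 89
- A+B+D: weight 24, value 113
- B+C+D: weight 25, value 87
- A+B+C: weight 28, value 104
Minimum weight: 16 kg.

16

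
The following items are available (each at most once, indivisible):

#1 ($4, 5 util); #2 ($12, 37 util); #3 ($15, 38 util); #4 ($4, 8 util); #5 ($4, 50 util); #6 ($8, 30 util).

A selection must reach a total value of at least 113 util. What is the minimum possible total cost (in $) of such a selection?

24

Subsets with value ≥ 113, sorted by total cost:
- #2+#5+#6: cost 24, value 117
- #3+#5+#6: cost 27, value 118
- #2+#4+#5+#6: cost 28, value 125
Minimum cost: 24 $.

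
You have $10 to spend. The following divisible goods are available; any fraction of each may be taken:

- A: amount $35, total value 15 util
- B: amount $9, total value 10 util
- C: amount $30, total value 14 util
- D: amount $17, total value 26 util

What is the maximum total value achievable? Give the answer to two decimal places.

Take in order of value per unit:
- D (26/17 per unit): 10 of 17 → value 10×26/17 = 15.2941, running total 15.29
Total 15.29.

15.29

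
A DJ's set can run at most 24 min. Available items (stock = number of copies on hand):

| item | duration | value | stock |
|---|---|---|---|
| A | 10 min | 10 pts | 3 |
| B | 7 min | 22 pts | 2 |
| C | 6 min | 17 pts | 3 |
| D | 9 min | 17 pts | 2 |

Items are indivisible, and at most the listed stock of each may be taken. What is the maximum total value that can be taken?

61 pts

Best selections within duration 24 and stock limits:
- 2×B + 1×C: duration 20, value 61
- 2×B + 1×D: duration 23, value 61
Best: 61 pts.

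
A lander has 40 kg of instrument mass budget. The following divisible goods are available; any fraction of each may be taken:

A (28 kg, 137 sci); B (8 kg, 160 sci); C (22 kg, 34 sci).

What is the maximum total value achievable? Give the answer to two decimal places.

Take in order of value per unit:
- B (160/8 per unit): all 8 → value 160, running total 160.00
- A (137/28 per unit): all 28 → value 137, running total 297.00
- C (34/22 per unit): 4 of 22 → value 4×34/22 = 6.1818, running total 303.18
Total 303.18.

303.18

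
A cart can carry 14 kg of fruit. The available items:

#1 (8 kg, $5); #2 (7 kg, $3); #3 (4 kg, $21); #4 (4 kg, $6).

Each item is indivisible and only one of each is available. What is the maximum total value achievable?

$27

Check high-value combinations within 14 kg:
- #3+#4: weight 4+4=8, value 21+6=27
- #1+#3: weight 8+4=12, value 5+21=26
- #2+#3: weight 7+4=11, value 3+21=24
Best: $27.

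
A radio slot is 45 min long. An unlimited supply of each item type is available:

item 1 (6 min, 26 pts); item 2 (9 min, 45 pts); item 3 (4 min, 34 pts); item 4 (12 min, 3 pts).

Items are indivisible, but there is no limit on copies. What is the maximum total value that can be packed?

374 pts

Best value-per-unit is item 3 at 34/4, and filling with it alone uses duration 11×4=44. No mix of the others beats 11×34 = 374.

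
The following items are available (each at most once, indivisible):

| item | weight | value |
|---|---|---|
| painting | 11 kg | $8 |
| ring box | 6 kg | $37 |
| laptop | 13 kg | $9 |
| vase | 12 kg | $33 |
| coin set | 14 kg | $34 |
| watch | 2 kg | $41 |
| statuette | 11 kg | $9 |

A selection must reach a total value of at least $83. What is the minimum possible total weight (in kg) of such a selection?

19

Subsets with value ≥ 83, sorted by total weight:
- ring box+watch+statuette: weight 19, value 87
- painting+ring box+watch: weight 19, value 86
- ring box+vase+watch: weight 20, value 111
- ring box+laptop+watch: weight 21, value 87
Minimum weight: 19 kg.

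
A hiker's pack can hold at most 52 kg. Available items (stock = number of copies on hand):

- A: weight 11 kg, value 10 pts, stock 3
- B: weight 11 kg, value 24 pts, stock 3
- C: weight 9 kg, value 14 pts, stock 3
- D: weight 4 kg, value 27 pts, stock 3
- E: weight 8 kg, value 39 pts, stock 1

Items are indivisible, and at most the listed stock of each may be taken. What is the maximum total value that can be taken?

182 pts

Best selections within weight 52 and stock limits:
- 2×B + 1×C + 3×D + 1×E: weight 51, value 182
- 1×B + 2×C + 3×D + 1×E: weight 49, value 172
Best: 182 pts.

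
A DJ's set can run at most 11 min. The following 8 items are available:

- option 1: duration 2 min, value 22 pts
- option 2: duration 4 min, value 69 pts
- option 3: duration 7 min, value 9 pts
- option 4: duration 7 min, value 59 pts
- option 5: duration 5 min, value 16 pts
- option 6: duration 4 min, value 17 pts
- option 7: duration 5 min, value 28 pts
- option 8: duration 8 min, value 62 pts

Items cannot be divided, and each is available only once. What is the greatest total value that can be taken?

128 pts

Check high-value combinations within 11 min:
- option 2+option 4: duration 4+7=11, value 69+59=128
- option 1+option 2+option 7: duration 2+4+5=11, value 22+69+28=119
- option 1+option 2+option 6: duration 2+4+4=10, value 22+69+17=108
- option 1+option 2+option 5: duration 2+4+5=11, value 22+69+16=107
- option 2+option 7: duration 4+5=9, value 69+28=97
Best: 128 pts.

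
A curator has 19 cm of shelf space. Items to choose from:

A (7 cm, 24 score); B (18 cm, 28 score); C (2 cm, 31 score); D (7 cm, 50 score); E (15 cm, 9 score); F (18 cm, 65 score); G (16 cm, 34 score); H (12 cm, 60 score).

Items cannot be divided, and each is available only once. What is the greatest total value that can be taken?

110 score

Check high-value combinations within 19 cm:
- D+H: length 7+12=19, value 50+60=110
- A+C+D: length 7+2+7=16, value 24+31+50=105
- C+H: length 2+12=14, value 31+60=91
- A+H: length 7+12=19, value 24+60=84
Best: 110 score.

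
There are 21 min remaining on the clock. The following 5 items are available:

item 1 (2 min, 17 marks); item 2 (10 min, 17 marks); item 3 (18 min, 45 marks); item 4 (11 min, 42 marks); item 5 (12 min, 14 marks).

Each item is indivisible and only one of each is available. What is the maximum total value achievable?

62 marks

Check high-value combinations within 21 min:
- item 1+item 3: time 2+18=20, value 17+45=62
- item 1+item 4: time 2+11=13, value 17+42=59
- item 2+item 4: time 10+11=21, value 17+42=59
Best: 62 marks.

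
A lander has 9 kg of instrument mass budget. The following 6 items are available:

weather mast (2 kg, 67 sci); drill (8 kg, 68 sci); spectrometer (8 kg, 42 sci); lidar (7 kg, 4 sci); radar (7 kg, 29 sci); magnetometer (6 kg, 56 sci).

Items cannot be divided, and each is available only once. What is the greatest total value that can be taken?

Check high-value combinations within 9 kg:
- weather mast+magnetometer: mass 2+6=8, value 67+56=123
- weather mast+radar: mass 2+7=9, value 67+29=96
- weather mast+lidar: mass 2+7=9, value 67+4=71
- drill: mass 8, value 68
Best: 123 sci.

123 sci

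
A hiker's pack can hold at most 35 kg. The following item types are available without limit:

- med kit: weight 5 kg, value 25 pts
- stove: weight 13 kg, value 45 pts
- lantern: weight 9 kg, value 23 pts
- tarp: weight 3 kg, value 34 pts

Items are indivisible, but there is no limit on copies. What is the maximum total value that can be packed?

Best value-per-unit is tarp at 34/3, and filling with it alone uses weight 11×3=33. No mix of the others beats 11×34 = 374.

374 pts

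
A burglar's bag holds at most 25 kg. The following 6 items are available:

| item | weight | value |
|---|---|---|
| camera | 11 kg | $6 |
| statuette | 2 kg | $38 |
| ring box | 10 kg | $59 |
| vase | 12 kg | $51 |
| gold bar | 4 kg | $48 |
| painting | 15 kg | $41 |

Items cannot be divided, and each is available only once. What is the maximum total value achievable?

Check high-value combinations within 25 kg:
- statuette+ring box+vase: weight 2+10+12=24, value 38+59+51=148
- statuette+ring box+gold bar: weight 2+10+4=16, value 38+59+48=145
- statuette+vase+gold bar: weight 2+12+4=18, value 38+51+48=137
- statuette+gold bar+painting: weight 2+4+15=21, value 38+48+41=127
Best: $148.

$148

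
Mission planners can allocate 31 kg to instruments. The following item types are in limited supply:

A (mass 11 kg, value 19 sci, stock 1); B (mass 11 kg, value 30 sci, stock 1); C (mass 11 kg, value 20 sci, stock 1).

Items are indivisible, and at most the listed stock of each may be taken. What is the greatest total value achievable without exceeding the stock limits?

Top feasible selections:
- 1×B + 1×C: mass 22, value 50
- 1×A + 1×B: mass 22, value 49
Best: 50 sci.

50 sci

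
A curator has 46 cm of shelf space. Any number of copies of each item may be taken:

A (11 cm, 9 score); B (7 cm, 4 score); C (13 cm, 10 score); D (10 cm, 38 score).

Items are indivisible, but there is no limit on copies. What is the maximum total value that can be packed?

152 score

Best value-per-unit is D at 38/10, and filling with it alone uses length 4×10=40. No mix of the others beats 4×38 = 152.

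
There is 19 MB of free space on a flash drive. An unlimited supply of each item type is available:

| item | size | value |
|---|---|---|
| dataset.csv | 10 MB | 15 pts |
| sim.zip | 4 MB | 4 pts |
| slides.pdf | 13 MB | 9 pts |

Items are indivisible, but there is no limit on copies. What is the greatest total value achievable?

23 pts

Best value-per-unit is dataset.csv at 15/10; filling with it alone gives 1×15 = 15.
Optimal mix: 1×dataset.csv + 2×sim.zip → size 18, value 23.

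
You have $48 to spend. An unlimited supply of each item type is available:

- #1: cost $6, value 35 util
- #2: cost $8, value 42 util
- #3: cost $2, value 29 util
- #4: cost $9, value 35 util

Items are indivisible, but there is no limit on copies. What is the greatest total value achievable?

696 util

Best value-per-unit is #3 at 29/2, and filling with it alone uses cost 24×2=48. No mix of the others beats 24×29 = 696.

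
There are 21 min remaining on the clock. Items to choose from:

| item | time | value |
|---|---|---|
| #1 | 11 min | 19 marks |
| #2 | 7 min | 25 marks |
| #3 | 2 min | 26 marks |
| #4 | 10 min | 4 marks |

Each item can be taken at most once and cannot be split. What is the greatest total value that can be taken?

70 marks

Check high-value combinations within 21 min:
- #1+#2+#3: time 11+7+2=20, value 19+25+26=70
- #2+#3+#4: time 7+2+10=19, value 25+26+4=55
- #2+#3: time 7+2=9, value 25+26=51
- #1+#3: time 11+2=13, value 19+26=45
- #1+#2: time 11+7=18, value 19+25=44
Best: 70 marks.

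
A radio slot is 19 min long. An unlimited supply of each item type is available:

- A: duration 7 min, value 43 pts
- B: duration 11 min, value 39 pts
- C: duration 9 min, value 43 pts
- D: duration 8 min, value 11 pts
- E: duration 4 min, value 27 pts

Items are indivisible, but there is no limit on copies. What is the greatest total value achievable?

124 pts

Best value-per-unit is E at 27/4; filling with it alone gives 4×27 = 108.
Optimal mix: 1×A + 3×E → duration 19, value 124.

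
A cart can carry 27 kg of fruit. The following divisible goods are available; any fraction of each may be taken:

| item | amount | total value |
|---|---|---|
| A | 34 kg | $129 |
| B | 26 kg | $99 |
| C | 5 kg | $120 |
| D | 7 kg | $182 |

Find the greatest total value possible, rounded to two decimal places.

Take in order of value per unit:
- D (182/7 per unit): all 7 → value 182, running total 182.00
- C (120/5 per unit): all 5 → value 120, running total 302.00
- B (99/26 per unit): 15 of 26 → value 15×99/26 = 57.1154, running total 359.12
Total 359.12.

359.12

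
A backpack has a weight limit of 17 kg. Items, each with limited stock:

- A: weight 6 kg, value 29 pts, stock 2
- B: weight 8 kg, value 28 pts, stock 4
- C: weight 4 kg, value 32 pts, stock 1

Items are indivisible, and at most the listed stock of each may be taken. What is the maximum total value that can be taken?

90 pts

Best selections within weight 17 and stock limits:
- 2×A + 1×C: weight 16, value 90
- 1×A + 1×C: weight 10, value 61
- 1×B + 1×C: weight 12, value 60
- 2×A: weight 12, value 58
Best: 90 pts.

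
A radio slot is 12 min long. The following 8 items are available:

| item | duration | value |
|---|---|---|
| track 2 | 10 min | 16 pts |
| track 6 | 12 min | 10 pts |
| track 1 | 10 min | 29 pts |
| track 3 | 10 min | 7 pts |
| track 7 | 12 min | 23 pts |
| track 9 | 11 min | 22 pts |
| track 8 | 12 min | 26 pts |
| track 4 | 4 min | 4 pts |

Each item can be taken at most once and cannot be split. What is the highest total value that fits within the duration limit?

Check high-value combinations within 12 min:
- track 1: duration 10, value 29
- track 8: duration 12, value 26
- track 7: duration 12, value 23
Best: 29 pts.

29 pts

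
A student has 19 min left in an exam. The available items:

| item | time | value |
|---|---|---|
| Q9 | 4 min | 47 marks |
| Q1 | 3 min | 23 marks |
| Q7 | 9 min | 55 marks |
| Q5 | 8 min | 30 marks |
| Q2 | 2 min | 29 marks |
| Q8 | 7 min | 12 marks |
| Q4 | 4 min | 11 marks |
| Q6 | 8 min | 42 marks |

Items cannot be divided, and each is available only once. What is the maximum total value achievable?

Check high-value combinations within 19 min:
- Q9+Q1+Q7+Q2: time 4+3+9+2=18, value 47+23+55+29=154
- Q9+Q7+Q2+Q4: time 4+9+2+4=19, value 47+55+29+11=142
- Q9+Q1+Q2+Q6: time 4+3+2+8=17, value 47+23+29+42=141
- Q9+Q7+Q2: time 4+9+2=15, value 47+55+29=131
Best: 154 marks.

154 marks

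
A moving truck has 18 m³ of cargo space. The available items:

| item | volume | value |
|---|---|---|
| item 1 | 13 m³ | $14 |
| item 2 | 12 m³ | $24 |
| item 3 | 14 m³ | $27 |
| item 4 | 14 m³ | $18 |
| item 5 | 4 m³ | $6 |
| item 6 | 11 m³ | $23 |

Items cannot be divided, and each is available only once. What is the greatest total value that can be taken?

This is a 0/1 knapsack; check combinations near the capacity.
- item 3+item 5: volume 14+4=18, value 27+6=33
- item 2+item 5: volume 12+4=16, value 24+6=30
- item 5+item 6: volume 4+11=15, value 6+23=29
- item 3: volume 14, value 27
Best: $33.

$33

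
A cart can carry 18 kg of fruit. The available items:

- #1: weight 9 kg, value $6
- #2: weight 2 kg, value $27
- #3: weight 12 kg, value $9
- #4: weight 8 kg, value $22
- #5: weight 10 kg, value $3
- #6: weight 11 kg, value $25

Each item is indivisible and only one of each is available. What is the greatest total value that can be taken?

Check high-value combinations within 18 kg:
- #2+#6: weight 2+11=13, value 27+25=52
- #2+#4: weight 2+8=10, value 27+22=49
- #2+#3: weight 2+12=14, value 27+9=36
- #1+#2: weight 9+2=11, value 6+27=33
Best: $52.

$52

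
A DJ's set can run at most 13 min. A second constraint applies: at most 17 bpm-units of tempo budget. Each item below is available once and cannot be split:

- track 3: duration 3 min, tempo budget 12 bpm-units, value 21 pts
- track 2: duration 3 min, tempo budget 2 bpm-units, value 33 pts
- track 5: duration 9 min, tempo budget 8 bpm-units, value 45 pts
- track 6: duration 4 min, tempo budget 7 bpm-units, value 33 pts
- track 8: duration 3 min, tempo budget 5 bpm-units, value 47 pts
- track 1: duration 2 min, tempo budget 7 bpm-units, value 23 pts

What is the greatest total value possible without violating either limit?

113 pts

Feasible sets respecting both limits:
- track 2+track 6+track 8: duration 10, tempo budget 14, value 113
- track 2+track 8+track 1: duration 8, tempo budget 14, value 103
- track 5+track 8: duration 12, tempo budget 13, value 92
- track 2+track 6+track 1: duration 9, tempo budget 16, value 89
Best: 113 pts.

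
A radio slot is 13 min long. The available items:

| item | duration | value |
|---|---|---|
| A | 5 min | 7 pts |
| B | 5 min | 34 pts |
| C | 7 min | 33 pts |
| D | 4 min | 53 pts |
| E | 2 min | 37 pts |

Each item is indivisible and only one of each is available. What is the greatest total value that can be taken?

Check high-value combinations within 13 min:
- B+D+E: duration 5+4+2=11, value 34+53+37=124
- C+D+E: duration 7+4+2=13, value 33+53+37=123
- A+D+E: duration 5+4+2=11, value 7+53+37=97
Best: 124 pts.

124 pts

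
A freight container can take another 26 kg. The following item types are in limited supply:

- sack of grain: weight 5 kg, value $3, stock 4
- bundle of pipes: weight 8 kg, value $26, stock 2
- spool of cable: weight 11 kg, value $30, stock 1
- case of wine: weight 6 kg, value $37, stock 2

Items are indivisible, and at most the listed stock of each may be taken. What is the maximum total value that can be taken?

$104

Top feasible selections:
- 1×spool of cable + 2×case of wine: weight 23, value 104
- 1×sack of grain + 1×bundle of pipes + 2×case of wine: weight 25, value 103
- 1×bundle of pipes + 2×case of wine: weight 20, value 100
- 1×bundle of pipes + 1×spool of cable + 1×case of wine: weight 25, value 93
Best: $104.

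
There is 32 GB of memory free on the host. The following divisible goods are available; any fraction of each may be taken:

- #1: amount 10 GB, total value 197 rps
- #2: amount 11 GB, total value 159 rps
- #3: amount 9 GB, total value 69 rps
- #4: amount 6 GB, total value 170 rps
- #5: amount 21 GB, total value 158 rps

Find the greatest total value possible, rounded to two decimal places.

564.33

Take in order of value per unit:
- #4 (170/6 per unit): all 6 → value 170, running total 170.00
- #1 (197/10 per unit): all 10 → value 197, running total 367.00
- #2 (159/11 per unit): all 11 → value 159, running total 526.00
- #3 (69/9 per unit): 5 of 9 → value 5×69/9 = 38.3333, running total 564.33
Total 564.33.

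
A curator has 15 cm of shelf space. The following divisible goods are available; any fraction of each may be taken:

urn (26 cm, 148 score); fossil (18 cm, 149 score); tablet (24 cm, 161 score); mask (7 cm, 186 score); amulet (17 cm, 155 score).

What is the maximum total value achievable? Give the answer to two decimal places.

258.94

Take in order of value per unit:
- mask (186/7 per unit): all 7 → value 186, running total 186.00
- amulet (155/17 per unit): 8 of 17 → value 8×155/17 = 72.9412, running total 258.94
Total 258.94.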